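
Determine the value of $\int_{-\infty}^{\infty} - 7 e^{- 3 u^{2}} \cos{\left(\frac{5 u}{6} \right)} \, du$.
$- \frac{7 \sqrt{3} \sqrt{\pi}}{3 e^{\frac{25}{432}}}$

Treat the cosine frequency as a parameter and define $I(b) = \int_{-\infty}^{\infty} - 7 e^{- 3 u^{2}} \cos{\left(b u \right)} \, du$.

Differentiating under the integral sign,
$$I'(b) = \int_{-\infty}^{\infty} 7 u e^{- 3 u^{2}} \sin{\left(b u \right)} \, du.$$

Integrate $\int_{-\infty}^{\infty} u \sin(b u)\, e^{- 3 u^{2}}\, du$ by parts with $w = \sin(b u)$ and $dv = u\, e^{- 3 u^{2}}\, du$, giving $v = - \frac{e^{- 3 u^{2}}}{6}$. The boundary term vanishes and
$$\int_{-\infty}^{\infty} u \sin(b u)\, e^{- 3 u^{2}}\, du = \frac{b}{6} \int_{-\infty}^{\infty} \cos(b u)\, e^{- 3 u^{2}}\, du,$$
so $I'(b) = - \frac{b}{6}\, I(b)$.

This is a separable first-order ODE; solving with the initial condition $I(0) = \int_{-\infty}^{\infty} - 7 e^{- 3 u^{2}}\,du = - \frac{7 \sqrt{3} \sqrt{\pi}}{3}$ gives
$$I(b) = - \frac{7 \sqrt{3} \sqrt{\pi} e^{- \frac{b^{2}}{12}}}{3}.$$

Setting $b = \frac{5}{6}$:
$$I = - \frac{7 \sqrt{3} \sqrt{\pi}}{3 e^{\frac{25}{432}}}.$$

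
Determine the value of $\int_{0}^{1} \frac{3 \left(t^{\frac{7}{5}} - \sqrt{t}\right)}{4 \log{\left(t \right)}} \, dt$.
$\log{\left(\frac{4 \sqrt[4]{10}}{5} \right)}$

Consider the one-parameter family: let $I(a) = \int_{0}^{1} \frac{3 \left(t^{\frac{7}{5}} - t^{a}\right)}{4 \log{\left(t \right)}} \, dt$.

Since $\dfrac{\partial}{\partial a}\,t^{a} = t^{a} \ln t$, the $\ln t$ in the denominator cancels and
$$\frac{dI}{da} = \int_{0}^{1} - \frac{3}{4} t^{a} \, dt = - \frac{3}{4} \left[\frac{t^{a+1}}{a+1}\right]_0^1 = - \frac{3}{4 a + 4}.$$

Integrating with respect to $a$ gives $I(a) = - \frac{3 \log{\left(a + 1 \right)}}{4} - \frac{3 \log{\left(5 \right)}}{4} + \frac{3 \log{\left(12 \right)}}{4} + C$.

At $a = \frac{7}{5}$ the integrand is identically $0$, so $I(\frac{7}{5}) = 0$. The closed form gives $0$, hence $C = 0$.

Setting $a = \frac{1}{2}$:
$$I = \log{\left(\frac{4 \sqrt[4]{10}}{5} \right)}.$$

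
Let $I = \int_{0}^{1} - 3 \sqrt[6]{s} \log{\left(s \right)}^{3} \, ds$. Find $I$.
$\frac{23328}{2401}$

Consider the simpler parametrised integral
$$J(a) = \int_{0}^{1} - 3 s^{a} \, ds = - \frac{3}{a + 1}.$$

Differentiating under the integral sign brings down a factor of $\ln s$:
$$\frac{dJ}{da} = \int_{0}^{1} - 3 s^{a} \log{\left(s \right)} \, ds = \frac{3}{\left(a + 1\right)^{2}}.$$

Repeating $3$ times in total — each differentiation brings down another $\ln s$ — gives
$$\frac{d^{3}J}{da^{3}} = \int_{0}^{1} - 3 s^{a} \log{\left(s \right)}^{3} \, ds = \frac{18}{\left(a + 1\right)^{4}},$$
and the integrand here is exactly the target integrand, so $I = \frac{18}{\left(a + 1\right)^{4}}$.

Setting $a = \frac{1}{6}$:
$$I = \frac{23328}{2401}.$$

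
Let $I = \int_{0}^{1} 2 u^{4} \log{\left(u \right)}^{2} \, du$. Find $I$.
$\frac{4}{125}$

Begin with the known integral
$$J(a) = \int_{0}^{1} 2 u^{a} \, du = \frac{2}{a + 1}.$$

Differentiating under the integral sign brings down a factor of $\ln u$:
$$\frac{dJ}{da} = \int_{0}^{1} 2 u^{a} \log{\left(u \right)} \, du = - \frac{2}{\left(a + 1\right)^{2}}.$$

Repeating twice in total — each differentiation brings down another $\ln u$ — gives
$$\frac{d^{2}J}{da^{2}} = \int_{0}^{1} 2 u^{a} \log{\left(u \right)}^{2} \, du = \frac{4}{\left(a + 1\right)^{3}},$$
and the integrand here is exactly the target integrand, so $I = \frac{4}{\left(a + 1\right)^{3}}$.

Setting $a = 4$:
$$I = \frac{4}{125}.$$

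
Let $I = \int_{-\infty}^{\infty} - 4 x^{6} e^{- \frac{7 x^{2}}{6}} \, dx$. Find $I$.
$- \frac{1620 \sqrt{42} \sqrt{\pi}}{2401}$

Start from the elementary integral
$$J(a) = \int_{-\infty}^{\infty} - 4 e^{- a x^{2}} \, dx = - \frac{4 \sqrt{\pi}}{\sqrt{a}}.$$

Differentiating under the integral sign brings down a factor of $(-x^2)$:
$$\frac{dJ}{da} = \int_{-\infty}^{\infty} 4 x^{2} e^{- a x^{2}} \, dx = \frac{2 \sqrt{\pi}}{a^{\frac{3}{2}}}.$$

Repeating $3$ times in total — each differentiation brings down another $(-x^2)$ — gives
$$\frac{d^{3}J}{da^{3}} = \int_{-\infty}^{\infty} 4 x^{6} e^{- a x^{2}} \, dx = \frac{15 \sqrt{\pi}}{2 a^{\frac{7}{2}}},$$
and the integrand here is $(-1)^{3}$ times the target integrand, so $I = (-1)^{3}\,\frac{d^{3}J}{da^{3}} = - \frac{15 \sqrt{\pi}}{2 a^{\frac{7}{2}}}$.

Setting $a = \frac{7}{6}$:
$$I = - \frac{1620 \sqrt{42} \sqrt{\pi}}{2401}.$$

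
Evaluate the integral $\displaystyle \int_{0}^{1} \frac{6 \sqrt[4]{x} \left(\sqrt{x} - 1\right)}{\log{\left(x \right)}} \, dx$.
$- \log{\left(\frac{15625}{117649} \right)}$

Consider the one-parameter family: let $I(a) = \int_{0}^{1} \frac{6 \left(x^{\frac{3}{4}} - x^{a}\right)}{\log{\left(x \right)}} \, dx$.

Since $\dfrac{\partial}{\partial a}\,x^{a} = x^{a} \ln x$, the $\ln x$ in the denominator cancels and
$$\frac{dI}{da} = \int_{0}^{1} -6 x^{a} \, dx = -6 \left[\frac{x^{a+1}}{a+1}\right]_0^1 = - \frac{6}{a + 1}.$$

Integrating with respect to $a$ gives $I(a) = - \log{\left(\frac{4096 \left(a + 1\right)^{6}}{117649} \right)} + C$.

At $a = \frac{3}{4}$ the integrand is identically $0$, so $I(\frac{3}{4}) = 0$. The closed form gives $0$, hence $C = 0$.

Setting $a = \frac{1}{4}$:
$$I = - \log{\left(\frac{15625}{117649} \right)}.$$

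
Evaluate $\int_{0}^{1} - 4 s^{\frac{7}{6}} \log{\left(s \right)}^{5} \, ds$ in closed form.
$\frac{22394880}{4826809}$

Begin with the known integral
$$J(a) = \int_{0}^{1} - 4 s^{a} \, ds = - \frac{4}{a + 1}.$$

Differentiating under the integral sign brings down a factor of $\ln s$:
$$\frac{dJ}{da} = \int_{0}^{1} - 4 s^{a} \log{\left(s \right)} \, ds = \frac{4}{\left(a + 1\right)^{2}}.$$

Repeating $5$ times in total — each differentiation brings down another $\ln s$ — gives
$$\frac{d^{5}J}{da^{5}} = \int_{0}^{1} - 4 s^{a} \log{\left(s \right)}^{5} \, ds = \frac{480}{\left(a + 1\right)^{6}},$$
and the integrand here is exactly the target integrand, so $I = \frac{480}{\left(a + 1\right)^{6}}$.

Setting $a = \frac{7}{6}$:
$$I = \frac{22394880}{4826809}.$$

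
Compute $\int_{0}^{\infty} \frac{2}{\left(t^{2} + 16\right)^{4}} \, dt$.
$\frac{5 \pi}{262144}$

Recall the elementary integral
$$J(a) = \int_{0}^{\infty} \frac{2}{a^{2} + t^{2}} \, dt = \frac{\pi}{a}.$$

Differentiating under the integral sign with respect to $a$,
$$\frac{dJ}{da} = \int_{0}^{\infty} - \frac{4 a}{\left(a^{2} + t^{2}\right)^{2}} \, dt = - \frac{\pi}{a^{2}},$$
so $\int_{0}^{\infty} \frac{2}{\left(a^{2} + t^{2}\right)^{2}} \, dt = \frac{\pi}{2 a^{3}}$.

Repeating — each differentiation of $1/(t^2+a^2)^j$ produces $-2ja/(t^2+a^2)^{j+1}$ — and dividing through by $-2ja$ at each step yields, after $3$ differentiations in total,
$$\int_{0}^{\infty} \frac{2}{\left(a^{2} + t^{2}\right)^{4}} \, dt = \frac{5 \pi}{16 a^{7}}.$$

Setting $a = 4$:
$$I = \frac{5 \pi}{262144}.$$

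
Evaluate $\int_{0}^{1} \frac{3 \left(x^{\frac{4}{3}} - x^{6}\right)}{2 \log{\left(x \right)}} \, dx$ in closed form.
$- \frac{3 \log{\left(3 \right)}}{2}$

Replace the exponent $\frac{4}{3}$ by a parameter $a$: let $I(a) = \int_{0}^{1} \frac{3 \left(- x^{6} + x^{a}\right)}{2 \log{\left(x \right)}} \, dx$.

Since $\dfrac{\partial}{\partial a}\,x^{a} = x^{a} \ln x$, the $\ln x$ in the denominator cancels and
$$\frac{dI}{da} = \int_{0}^{1} \frac{3}{2} x^{a} \, dx = \frac{3}{2} \left[\frac{x^{a+1}}{a+1}\right]_0^1 = \frac{3}{2 \left(a + 1\right)}.$$

Integrating with respect to $a$ gives $I(a) = \frac{3 \log{\left(a + 1 \right)}}{2} - \frac{3 \log{\left(7 \right)}}{2} + C$.

At $a = 6$ the integrand is identically $0$, so $I(6) = 0$. The closed form gives $0$, hence $C = 0$.

Setting $a = \frac{4}{3}$:
$$I = - \frac{3 \log{\left(3 \right)}}{2}.$$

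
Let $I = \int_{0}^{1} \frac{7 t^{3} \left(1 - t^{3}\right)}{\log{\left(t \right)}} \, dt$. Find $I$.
$- \log{\left(\frac{823543}{16384} \right)}$

Introduce a parameter $a$ in the exponent: let $I(a) = \int_{0}^{1} \frac{7 \left(t^{3} - t^{a}\right)}{\log{\left(t \right)}} \, dt$.

Since $\dfrac{\partial}{\partial a}\,t^{a} = t^{a} \ln t$, the $\ln t$ in the denominator cancels and
$$\frac{dI}{da} = \int_{0}^{1} -7 t^{a} \, dt = -7 \left[\frac{t^{a+1}}{a+1}\right]_0^1 = - \frac{7}{a + 1}.$$

Integrating with respect to $a$ gives $I(a) = - \log{\left(\frac{\left(a + 1\right)^{7}}{16384} \right)} + C$.

At $a = 3$ the integrand is identically $0$, so $I(3) = 0$. The closed form gives $0$, hence $C = 0$.

Setting $a = 6$:
$$I = - \log{\left(\frac{823543}{16384} \right)}.$$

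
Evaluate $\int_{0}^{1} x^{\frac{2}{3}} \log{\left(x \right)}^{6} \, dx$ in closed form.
$\frac{314928}{15625}$

Start from the elementary integral
$$J(a) = \int_{0}^{1} x^{a} \, dx = \frac{1}{a + 1}.$$

Differentiating under the integral sign brings down a factor of $\ln x$:
$$\frac{dJ}{da} = \int_{0}^{1} x^{a} \log{\left(x \right)} \, dx = - \frac{1}{\left(a + 1\right)^{2}}.$$

Repeating $6$ times in total — each differentiation brings down another $\ln x$ — gives
$$\frac{d^{6}J}{da^{6}} = \int_{0}^{1} x^{a} \log{\left(x \right)}^{6} \, dx = \frac{720}{\left(a + 1\right)^{7}},$$
and the integrand here is exactly the target integrand, so $I = \frac{720}{\left(a + 1\right)^{7}}$.

Setting $a = \frac{2}{3}$:
$$I = \frac{314928}{15625}.$$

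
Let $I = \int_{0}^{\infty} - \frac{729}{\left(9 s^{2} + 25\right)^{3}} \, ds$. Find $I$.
$- \frac{729 \pi}{50000}$

Start from the standard arctangent integral
$$J(a) = \int_{0}^{\infty} - \frac{1}{a^{2} + s^{2}} \, ds = - \frac{\pi}{2 a}.$$

Differentiating under the integral sign with respect to $a$,
$$\frac{dJ}{da} = \int_{0}^{\infty} \frac{2 a}{\left(a^{2} + s^{2}\right)^{2}} \, ds = \frac{\pi}{2 a^{2}},$$
so $\int_{0}^{\infty} - \frac{1}{\left(a^{2} + s^{2}\right)^{2}} \, ds = - \frac{\pi}{4 a^{3}}$.

Repeating — each differentiation of $1/(s^2+a^2)^j$ produces $-2ja/(s^2+a^2)^{j+1}$ — and dividing through by $-2ja$ at each step yields, after $2$ differentiations in total,
$$\int_{0}^{\infty} - \frac{1}{\left(a^{2} + s^{2}\right)^{3}} \, ds = - \frac{3 \pi}{16 a^{5}}.$$

Setting $a = \frac{5}{3}$:
$$I = - \frac{729 \pi}{50000}.$$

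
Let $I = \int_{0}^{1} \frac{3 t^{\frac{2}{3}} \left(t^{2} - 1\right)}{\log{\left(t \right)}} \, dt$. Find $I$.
$- \log{\left(\frac{125}{1331} \right)}$

Introduce a parameter $a$ in the exponent: let $I(a) = \int_{0}^{1} \frac{3 \left(t^{\frac{8}{3}} - t^{a}\right)}{\log{\left(t \right)}} \, dt$.

Since $\dfrac{\partial}{\partial a}\,t^{a} = t^{a} \ln t$, the $\ln t$ in the denominator cancels and
$$\frac{dI}{da} = \int_{0}^{1} -3 t^{a} \, dt = -3 \left[\frac{t^{a+1}}{a+1}\right]_0^1 = - \frac{3}{a + 1}.$$

Integrating with respect to $a$ gives $I(a) = - \log{\left(\frac{27 \left(a + 1\right)^{3}}{1331} \right)} + C$.

At $a = \frac{8}{3}$ the integrand is identically $0$, so $I(\frac{8}{3}) = 0$. The closed form gives $0$, hence $C = 0$.

Setting $a = \frac{2}{3}$:
$$I = - \log{\left(\frac{125}{1331} \right)}.$$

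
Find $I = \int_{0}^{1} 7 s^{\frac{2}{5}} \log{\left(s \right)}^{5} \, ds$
$- \frac{1875000}{16807}$

Start from the elementary integral
$$J(a) = \int_{0}^{1} 7 s^{a} \, ds = \frac{7}{a + 1}.$$

Differentiating under the integral sign brings down a factor of $\ln s$:
$$\frac{dJ}{da} = \int_{0}^{1} 7 s^{a} \log{\left(s \right)} \, ds = - \frac{7}{\left(a + 1\right)^{2}}.$$

Repeating $5$ times in total — each differentiation brings down another $\ln s$ — gives
$$\frac{d^{5}J}{da^{5}} = \int_{0}^{1} 7 s^{a} \log{\left(s \right)}^{5} \, ds = - \frac{840}{\left(a + 1\right)^{6}},$$
and the integrand here is exactly the target integrand, so $I = - \frac{840}{\left(a + 1\right)^{6}}$.

Setting $a = \frac{2}{5}$:
$$I = - \frac{1875000}{16807}.$$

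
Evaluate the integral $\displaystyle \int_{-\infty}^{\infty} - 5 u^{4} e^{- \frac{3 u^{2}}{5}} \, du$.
$- \frac{125 \sqrt{15} \sqrt{\pi}}{36}$

Start from the elementary integral
$$J(a) = \int_{-\infty}^{\infty} - 5 e^{- a u^{2}} \, du = - \frac{5 \sqrt{\pi}}{\sqrt{a}}.$$

Differentiating under the integral sign brings down a factor of $(-u^2)$:
$$\frac{dJ}{da} = \int_{-\infty}^{\infty} 5 u^{2} e^{- a u^{2}} \, du = \frac{5 \sqrt{\pi}}{2 a^{\frac{3}{2}}}.$$

Repeating twice in total — each differentiation brings down another $(-u^2)$ — gives
$$\frac{d^{2}J}{da^{2}} = \int_{-\infty}^{\infty} - 5 u^{4} e^{- a u^{2}} \, du = - \frac{15 \sqrt{\pi}}{4 a^{\frac{5}{2}}},$$
and the integrand here is exactly the target integrand, so $I = - \frac{15 \sqrt{\pi}}{4 a^{\frac{5}{2}}}$.

Setting $a = \frac{3}{5}$:
$$I = - \frac{125 \sqrt{15} \sqrt{\pi}}{36}.$$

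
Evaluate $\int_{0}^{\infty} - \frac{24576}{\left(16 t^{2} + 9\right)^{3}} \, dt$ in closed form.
$- \frac{128 \pi}{27}$

Begin with the known result
$$J(a) = \int_{0}^{\infty} - \frac{6}{a^{2} + t^{2}} \, dt = - \frac{3 \pi}{a}.$$

Differentiating under the integral sign with respect to $a$,
$$\frac{dJ}{da} = \int_{0}^{\infty} \frac{12 a}{\left(a^{2} + t^{2}\right)^{2}} \, dt = \frac{3 \pi}{a^{2}},$$
so $\int_{0}^{\infty} - \frac{6}{\left(a^{2} + t^{2}\right)^{2}} \, dt = - \frac{3 \pi}{2 a^{3}}$.

Repeating — each differentiation of $1/(t^2+a^2)^j$ produces $-2ja/(t^2+a^2)^{j+1}$ — and dividing through by $-2ja$ at each step yields, after $2$ differentiations in total,
$$\int_{0}^{\infty} - \frac{6}{\left(a^{2} + t^{2}\right)^{3}} \, dt = - \frac{9 \pi}{8 a^{5}}.$$

Setting $a = \frac{3}{4}$:
$$I = - \frac{128 \pi}{27}.$$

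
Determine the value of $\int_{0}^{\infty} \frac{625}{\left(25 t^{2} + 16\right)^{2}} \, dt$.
$\frac{125 \pi}{256}$

Begin with the known result
$$J(a) = \int_{0}^{\infty} \frac{1}{a^{2} + t^{2}} \, dt = \frac{\pi}{2 a}.$$

Differentiating under the integral sign with respect to $a$,
$$\frac{dJ}{da} = \int_{0}^{\infty} - \frac{2 a}{\left(a^{2} + t^{2}\right)^{2}} \, dt = - \frac{\pi}{2 a^{2}},$$
so $\int_{0}^{\infty} \frac{1}{\left(a^{2} + t^{2}\right)^{2}} \, dt = \frac{\pi}{4 a^{3}}$.

Setting $a = \frac{4}{5}$:
$$I = \frac{125 \pi}{256}.$$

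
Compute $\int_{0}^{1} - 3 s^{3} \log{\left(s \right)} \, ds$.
$\frac{3}{16}$

Begin with the known integral
$$J(a) = \int_{0}^{1} - 3 s^{a} \, ds = - \frac{3}{a + 1}.$$

Differentiating under the integral sign brings down a factor of $\ln s$:
$$\frac{dJ}{da} = \int_{0}^{1} - 3 s^{a} \log{\left(s \right)} \, ds = \frac{3}{\left(a + 1\right)^{2}}.$$

The integral on the left is $I$, so $I = \frac{3}{\left(a + 1\right)^{2}}$.

Setting $a = 3$:
$$I = \frac{3}{16}.$$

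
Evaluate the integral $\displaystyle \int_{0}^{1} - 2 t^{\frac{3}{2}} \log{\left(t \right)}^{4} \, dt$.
$- \frac{1536}{3125}$

Start from the elementary integral
$$J(a) = \int_{0}^{1} - 2 t^{a} \, dt = - \frac{2}{a + 1}.$$

Differentiating under the integral sign brings down a factor of $\ln t$:
$$\frac{dJ}{da} = \int_{0}^{1} - 2 t^{a} \log{\left(t \right)} \, dt = \frac{2}{\left(a + 1\right)^{2}}.$$

Repeating $4$ times in total — each differentiation brings down another $\ln t$ — gives
$$\frac{d^{4}J}{da^{4}} = \int_{0}^{1} - 2 t^{a} \log{\left(t \right)}^{4} \, dt = - \frac{48}{\left(a + 1\right)^{5}},$$
and the integrand here is exactly the target integrand, so $I = - \frac{48}{\left(a + 1\right)^{5}}$.

Setting $a = \frac{3}{2}$:
$$I = - \frac{1536}{3125}.$$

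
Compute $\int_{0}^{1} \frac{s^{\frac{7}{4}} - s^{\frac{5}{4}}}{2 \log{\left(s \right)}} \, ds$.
$- \log{\left(3 \right)} + \frac{\log{\left(11 \right)}}{2}$

Consider the one-parameter family: let $I(a) = \int_{0}^{1} \frac{- s^{\frac{5}{4}} + s^{a}}{2 \log{\left(s \right)}} \, ds$.

Since $\dfrac{\partial}{\partial a}\,s^{a} = s^{a} \ln s$, the $\ln s$ in the denominator cancels and
$$\frac{dI}{da} = \int_{0}^{1} \frac{1}{2} s^{a} \, ds = \frac{1}{2} \left[\frac{s^{a+1}}{a+1}\right]_0^1 = \frac{1}{2 \left(a + 1\right)}.$$

Integrating with respect to $a$ gives $I(a) = \log{\left(\frac{2 \sqrt{a + 1}}{3} \right)} + C$.

At $a = \frac{5}{4}$ the integrand is identically $0$, so $I(\frac{5}{4}) = 0$. The closed form gives $0$, hence $C = 0$.

Setting $a = \frac{7}{4}$:
$$I = - \log{\left(3 \right)} + \frac{\log{\left(11 \right)}}{2}.$$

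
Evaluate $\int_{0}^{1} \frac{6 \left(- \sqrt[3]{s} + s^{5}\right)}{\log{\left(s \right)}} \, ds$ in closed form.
$\log{\left(\frac{531441}{64} \right)}$

Consider the one-parameter family: let $I(a) = \int_{0}^{1} \frac{6 \left(s^{5} - s^{a}\right)}{\log{\left(s \right)}} \, ds$.

Since $\dfrac{\partial}{\partial a}\,s^{a} = s^{a} \ln s$, the $\ln s$ in the denominator cancels and
$$\frac{dI}{da} = \int_{0}^{1} -6 s^{a} \, ds = -6 \left[\frac{s^{a+1}}{a+1}\right]_0^1 = - \frac{6}{a + 1}.$$

Integrating with respect to $a$ gives $I(a) = \log{\left(\frac{46656}{\left(a + 1\right)^{6}} \right)} + C$.

At $a = 5$ the integrand is identically $0$, so $I(5) = 0$. The closed form gives $0$, hence $C = 0$.

Setting $a = \frac{1}{3}$:
$$I = \log{\left(\frac{531441}{64} \right)}.$$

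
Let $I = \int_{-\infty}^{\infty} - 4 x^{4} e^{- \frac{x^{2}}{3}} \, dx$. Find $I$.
$- 27 \sqrt{3} \sqrt{\pi}$

Begin with the known integral
$$J(a) = \int_{-\infty}^{\infty} - 4 e^{- a x^{2}} \, dx = - \frac{4 \sqrt{\pi}}{\sqrt{a}}.$$

Differentiating under the integral sign brings down a factor of $(-x^2)$:
$$\frac{dJ}{da} = \int_{-\infty}^{\infty} 4 x^{2} e^{- a x^{2}} \, dx = \frac{2 \sqrt{\pi}}{a^{\frac{3}{2}}}.$$

Repeating twice in total — each differentiation brings down another $(-x^2)$ — gives
$$\frac{d^{2}J}{da^{2}} = \int_{-\infty}^{\infty} - 4 x^{4} e^{- a x^{2}} \, dx = - \frac{3 \sqrt{\pi}}{a^{\frac{5}{2}}},$$
and the integrand here is exactly the target integrand, so $I = - \frac{3 \sqrt{\pi}}{a^{\frac{5}{2}}}$.

Setting $a = \frac{1}{3}$:
$$I = - 27 \sqrt{3} \sqrt{\pi}.$$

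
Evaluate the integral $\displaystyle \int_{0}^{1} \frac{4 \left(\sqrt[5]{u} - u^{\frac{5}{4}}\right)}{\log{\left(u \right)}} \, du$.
$- \log{\left(\frac{50625}{4096} \right)}$

Introduce a parameter $a$ in the exponent: let $I(a) = \int_{0}^{1} \frac{4 \left(\sqrt[5]{u} - u^{a}\right)}{\log{\left(u \right)}} \, du$.

Since $\dfrac{\partial}{\partial a}\,u^{a} = u^{a} \ln u$, the $\ln u$ in the denominator cancels and
$$\frac{dI}{da} = \int_{0}^{1} -4 u^{a} \, du = -4 \left[\frac{u^{a+1}}{a+1}\right]_0^1 = - \frac{4}{a + 1}.$$

Integrating with respect to $a$ gives $I(a) = - \log{\left(\frac{625 \left(a + 1\right)^{4}}{1296} \right)} + C$.

At $a = \frac{1}{5}$ the integrand is identically $0$, so $I(\frac{1}{5}) = 0$. The closed form gives $0$, hence $C = 0$.

Setting $a = \frac{5}{4}$:
$$I = - \log{\left(\frac{50625}{4096} \right)}.$$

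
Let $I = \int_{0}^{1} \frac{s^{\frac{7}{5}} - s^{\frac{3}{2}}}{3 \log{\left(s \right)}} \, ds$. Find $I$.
$\log{\left(\frac{2 \sqrt[3]{15}}{5} \right)}$

Replace the exponent $\frac{3}{2}$ by a parameter $a$: let $I(a) = \int_{0}^{1} \frac{s^{\frac{7}{5}} - s^{a}}{3 \log{\left(s \right)}} \, ds$.

Since $\dfrac{\partial}{\partial a}\,s^{a} = s^{a} \ln s$, the $\ln s$ in the denominator cancels and
$$\frac{dI}{da} = \int_{0}^{1} - \frac{1}{3} s^{a} \, ds = - \frac{1}{3} \left[\frac{s^{a+1}}{a+1}\right]_0^1 = - \frac{1}{3 a + 3}.$$

Integrating with respect to $a$ gives $I(a) = - \frac{\log{\left(a + 1 \right)}}{3} - \frac{\log{\left(5 \right)}}{3} + \frac{\log{\left(12 \right)}}{3} + C$.

At $a = \frac{7}{5}$ the integrand is identically $0$, so $I(\frac{7}{5}) = 0$. The closed form gives $0$, hence $C = 0$.

Setting $a = \frac{3}{2}$:
$$I = \log{\left(\frac{2 \sqrt[3]{15}}{5} \right)}.$$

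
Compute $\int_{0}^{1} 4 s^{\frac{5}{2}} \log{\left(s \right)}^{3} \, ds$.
$- \frac{384}{2401}$

Begin with the known integral
$$J(a) = \int_{0}^{1} 4 s^{a} \, ds = \frac{4}{a + 1}.$$

Differentiating under the integral sign brings down a factor of $\ln s$:
$$\frac{dJ}{da} = \int_{0}^{1} 4 s^{a} \log{\left(s \right)} \, ds = - \frac{4}{\left(a + 1\right)^{2}}.$$

Repeating $3$ times in total — each differentiation brings down another $\ln s$ — gives
$$\frac{d^{3}J}{da^{3}} = \int_{0}^{1} 4 s^{a} \log{\left(s \right)}^{3} \, ds = - \frac{24}{\left(a + 1\right)^{4}},$$
and the integrand here is exactly the target integrand, so $I = - \frac{24}{\left(a + 1\right)^{4}}$.

Setting $a = \frac{5}{2}$:
$$I = - \frac{384}{2401}.$$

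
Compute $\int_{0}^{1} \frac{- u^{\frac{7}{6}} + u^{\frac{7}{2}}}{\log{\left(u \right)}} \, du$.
$\log{\left(\frac{27}{13} \right)}$

Replace the exponent $\frac{7}{2}$ by a parameter $a$: let $I(a) = \int_{0}^{1} \frac{- u^{\frac{7}{6}} + u^{a}}{\log{\left(u \right)}} \, du$.

Since $\dfrac{\partial}{\partial a}\,u^{a} = u^{a} \ln u$, the $\ln u$ in the denominator cancels and
$$\frac{dI}{da} = \int_{0}^{1} u^{a} \, du = \left[\frac{u^{a+1}}{a+1}\right]_0^1 = \frac{1}{a + 1}.$$

Integrating with respect to $a$ gives $I(a) = \log{\left(\frac{6 a}{13} + \frac{6}{13} \right)} + C$.

At $a = \frac{7}{6}$ the integrand is identically $0$, so $I(\frac{7}{6}) = 0$. The closed form gives $0$, hence $C = 0$.

Setting $a = \frac{7}{2}$:
$$I = \log{\left(\frac{27}{13} \right)}.$$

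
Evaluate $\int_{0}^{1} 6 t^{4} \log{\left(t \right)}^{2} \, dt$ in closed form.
$\frac{12}{125}$

Start from the elementary integral
$$J(a) = \int_{0}^{1} 6 t^{a} \, dt = \frac{6}{a + 1}.$$

Differentiating under the integral sign brings down a factor of $\ln t$:
$$\frac{dJ}{da} = \int_{0}^{1} 6 t^{a} \log{\left(t \right)} \, dt = - \frac{6}{\left(a + 1\right)^{2}}.$$

Repeating twice in total — each differentiation brings down another $\ln t$ — gives
$$\frac{d^{2}J}{da^{2}} = \int_{0}^{1} 6 t^{a} \log{\left(t \right)}^{2} \, dt = \frac{12}{\left(a + 1\right)^{3}},$$
and the integrand here is exactly the target integrand, so $I = \frac{12}{\left(a + 1\right)^{3}}$.

Setting $a = 4$:
$$I = \frac{12}{125}.$$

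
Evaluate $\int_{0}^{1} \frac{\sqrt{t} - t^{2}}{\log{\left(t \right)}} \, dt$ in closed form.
$- \log{\left(2 \right)}$

Replace the exponent $\frac{1}{2}$ by a parameter $a$: let $I(a) = \int_{0}^{1} \frac{- t^{2} + t^{a}}{\log{\left(t \right)}} \, dt$.

Since $\dfrac{\partial}{\partial a}\,t^{a} = t^{a} \ln t$, the $\ln t$ in the denominator cancels and
$$\frac{dI}{da} = \int_{0}^{1} t^{a} \, dt = \left[\frac{t^{a+1}}{a+1}\right]_0^1 = \frac{1}{a + 1}.$$

Integrating with respect to $a$ gives $I(a) = \log{\left(\frac{a}{3} + \frac{1}{3} \right)} + C$.

At $a = 2$ the integrand is identically $0$, so $I(2) = 0$. The closed form gives $0$, hence $C = 0$.

Setting $a = \frac{1}{2}$:
$$I = - \log{\left(2 \right)}.$$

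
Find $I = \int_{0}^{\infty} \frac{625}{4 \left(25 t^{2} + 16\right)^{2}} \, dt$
$\frac{125 \pi}{1024}$

Start from the standard arctangent integral
$$J(a) = \int_{0}^{\infty} \frac{1}{4 \left(a^{2} + t^{2}\right)} \, dt = \frac{\pi}{8 a}.$$

Differentiating under the integral sign with respect to $a$,
$$\frac{dJ}{da} = \int_{0}^{\infty} - \frac{a}{2 \left(a^{2} + t^{2}\right)^{2}} \, dt = - \frac{\pi}{8 a^{2}},$$
so $\int_{0}^{\infty} \frac{1}{4 \left(a^{2} + t^{2}\right)^{2}} \, dt = \frac{\pi}{16 a^{3}}$.

Setting $a = \frac{4}{5}$:
$$I = \frac{125 \pi}{1024}.$$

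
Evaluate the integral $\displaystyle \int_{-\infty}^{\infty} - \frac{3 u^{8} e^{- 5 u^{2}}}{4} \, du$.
$- \frac{63 \sqrt{5} \sqrt{\pi}}{40000}$

Consider the simpler parametrised integral
$$J(a) = \int_{-\infty}^{\infty} - \frac{3 e^{- a u^{2}}}{4} \, du = - \frac{3 \sqrt{\pi}}{4 \sqrt{a}}.$$

Differentiating under the integral sign brings down a factor of $(-u^2)$:
$$\frac{dJ}{da} = \int_{-\infty}^{\infty} \frac{3 u^{2} e^{- a u^{2}}}{4} \, du = \frac{3 \sqrt{\pi}}{8 a^{\frac{3}{2}}}.$$

Repeating $4$ times in total — each differentiation brings down another $(-u^2)$ — gives
$$\frac{d^{4}J}{da^{4}} = \int_{-\infty}^{\infty} - \frac{3 u^{8} e^{- a u^{2}}}{4} \, du = - \frac{315 \sqrt{\pi}}{64 a^{\frac{9}{2}}},$$
and the integrand here is exactly the target integrand, so $I = - \frac{315 \sqrt{\pi}}{64 a^{\frac{9}{2}}}$.

Setting $a = 5$:
$$I = - \frac{63 \sqrt{5} \sqrt{\pi}}{40000}.$$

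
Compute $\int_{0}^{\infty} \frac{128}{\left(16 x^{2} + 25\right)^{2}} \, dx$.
$\frac{8 \pi}{125}$

Begin with the known result
$$J(a) = \int_{0}^{\infty} \frac{1}{2 \left(a^{2} + x^{2}\right)} \, dx = \frac{\pi}{4 a}.$$

Differentiating under the integral sign with respect to $a$,
$$\frac{dJ}{da} = \int_{0}^{\infty} - \frac{a}{\left(a^{2} + x^{2}\right)^{2}} \, dx = - \frac{\pi}{4 a^{2}},$$
so $\int_{0}^{\infty} \frac{1}{2 \left(a^{2} + x^{2}\right)^{2}} \, dx = \frac{\pi}{8 a^{3}}$.

Setting $a = \frac{5}{4}$:
$$I = \frac{8 \pi}{125}.$$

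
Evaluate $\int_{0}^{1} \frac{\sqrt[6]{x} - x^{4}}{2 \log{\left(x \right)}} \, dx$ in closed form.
$\log{\left(\frac{\sqrt{210}}{30} \right)}$

Introduce a parameter $a$ in the exponent: let $I(a) = \int_{0}^{1} \frac{- x^{4} + x^{a}}{2 \log{\left(x \right)}} \, dx$.

Since $\dfrac{\partial}{\partial a}\,x^{a} = x^{a} \ln x$, the $\ln x$ in the denominator cancels and
$$\frac{dI}{da} = \int_{0}^{1} \frac{1}{2} x^{a} \, dx = \frac{1}{2} \left[\frac{x^{a+1}}{a+1}\right]_0^1 = \frac{1}{2 \left(a + 1\right)}.$$

Integrating with respect to $a$ gives $I(a) = \frac{\log{\left(a + 1 \right)}}{2} - \frac{\log{\left(5 \right)}}{2} + C$.

At $a = 4$ the integrand is identically $0$, so $I(4) = 0$. The closed form gives $0$, hence $C = 0$.

Setting $a = \frac{1}{6}$:
$$I = \log{\left(\frac{\sqrt{210}}{30} \right)}.$$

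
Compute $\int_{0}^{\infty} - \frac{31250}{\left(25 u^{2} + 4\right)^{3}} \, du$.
$- \frac{9375 \pi}{256}$

Start from the standard arctangent integral
$$J(a) = \int_{0}^{\infty} - \frac{2}{a^{2} + u^{2}} \, du = - \frac{\pi}{a}.$$

Differentiating under the integral sign with respect to $a$,
$$\frac{dJ}{da} = \int_{0}^{\infty} \frac{4 a}{\left(a^{2} + u^{2}\right)^{2}} \, du = \frac{\pi}{a^{2}},$$
so $\int_{0}^{\infty} - \frac{2}{\left(a^{2} + u^{2}\right)^{2}} \, du = - \frac{\pi}{2 a^{3}}$.

Repeating — each differentiation of $1/(u^2+a^2)^j$ produces $-2ja/(u^2+a^2)^{j+1}$ — and dividing through by $-2ja$ at each step yields, after $2$ differentiations in total,
$$\int_{0}^{\infty} - \frac{2}{\left(a^{2} + u^{2}\right)^{3}} \, du = - \frac{3 \pi}{8 a^{5}}.$$

Setting $a = \frac{2}{5}$:
$$I = - \frac{9375 \pi}{256}.$$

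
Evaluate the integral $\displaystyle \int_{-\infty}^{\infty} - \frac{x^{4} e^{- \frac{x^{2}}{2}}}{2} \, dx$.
$- \frac{3 \sqrt{2} \sqrt{\pi}}{2}$

Start from the elementary integral
$$J(a) = \int_{-\infty}^{\infty} - \frac{e^{- a x^{2}}}{2} \, dx = - \frac{\sqrt{\pi}}{2 \sqrt{a}}.$$

Differentiating under the integral sign brings down a factor of $(-x^2)$:
$$\frac{dJ}{da} = \int_{-\infty}^{\infty} \frac{x^{2} e^{- a x^{2}}}{2} \, dx = \frac{\sqrt{\pi}}{4 a^{\frac{3}{2}}}.$$

Repeating twice in total — each differentiation brings down another $(-x^2)$ — gives
$$\frac{d^{2}J}{da^{2}} = \int_{-\infty}^{\infty} - \frac{x^{4} e^{- a x^{2}}}{2} \, dx = - \frac{3 \sqrt{\pi}}{8 a^{\frac{5}{2}}},$$
and the integrand here is exactly the target integrand, so $I = - \frac{3 \sqrt{\pi}}{8 a^{\frac{5}{2}}}$.

Setting $a = \frac{1}{2}$:
$$I = - \frac{3 \sqrt{2} \sqrt{\pi}}{2}.$$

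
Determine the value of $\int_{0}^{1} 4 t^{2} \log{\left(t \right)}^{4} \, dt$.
$\frac{32}{81}$

Start from the elementary integral
$$J(a) = \int_{0}^{1} 4 t^{a} \, dt = \frac{4}{a + 1}.$$

Differentiating under the integral sign brings down a factor of $\ln t$:
$$\frac{dJ}{da} = \int_{0}^{1} 4 t^{a} \log{\left(t \right)} \, dt = - \frac{4}{\left(a + 1\right)^{2}}.$$

Repeating $4$ times in total — each differentiation brings down another $\ln t$ — gives
$$\frac{d^{4}J}{da^{4}} = \int_{0}^{1} 4 t^{a} \log{\left(t \right)}^{4} \, dt = \frac{96}{\left(a + 1\right)^{5}},$$
and the integrand here is exactly the target integrand, so $I = \frac{96}{\left(a + 1\right)^{5}}$.

Setting $a = 2$:
$$I = \frac{32}{81}.$$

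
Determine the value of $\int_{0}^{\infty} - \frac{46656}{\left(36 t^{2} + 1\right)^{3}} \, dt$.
$- 1458 \pi$

Begin with the known result
$$J(a) = \int_{0}^{\infty} - \frac{1}{a^{2} + t^{2}} \, dt = - \frac{\pi}{2 a}.$$

Differentiating under the integral sign with respect to $a$,
$$\frac{dJ}{da} = \int_{0}^{\infty} \frac{2 a}{\left(a^{2} + t^{2}\right)^{2}} \, dt = \frac{\pi}{2 a^{2}},$$
so $\int_{0}^{\infty} - \frac{1}{\left(a^{2} + t^{2}\right)^{2}} \, dt = - \frac{\pi}{4 a^{3}}$.

Repeating — each differentiation of $1/(t^2+a^2)^j$ produces $-2ja/(t^2+a^2)^{j+1}$ — and dividing through by $-2ja$ at each step yields, after $2$ differentiations in total,
$$\int_{0}^{\infty} - \frac{1}{\left(a^{2} + t^{2}\right)^{3}} \, dt = - \frac{3 \pi}{16 a^{5}}.$$

Setting $a = \frac{1}{6}$:
$$I = - 1458 \pi.$$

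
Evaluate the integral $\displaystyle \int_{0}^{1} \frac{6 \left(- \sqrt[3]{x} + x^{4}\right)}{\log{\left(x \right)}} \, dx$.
$\log{\left(\frac{11390625}{4096} \right)}$

Consider the one-parameter family: let $I(a) = \int_{0}^{1} \frac{6 \left(x^{4} - x^{a}\right)}{\log{\left(x \right)}} \, dx$.

Since $\dfrac{\partial}{\partial a}\,x^{a} = x^{a} \ln x$, the $\ln x$ in the denominator cancels and
$$\frac{dI}{da} = \int_{0}^{1} -6 x^{a} \, dx = -6 \left[\frac{x^{a+1}}{a+1}\right]_0^1 = - \frac{6}{a + 1}.$$

Integrating with respect to $a$ gives $I(a) = \log{\left(\frac{15625}{\left(a + 1\right)^{6}} \right)} + C$.

At $a = 4$ the integrand is identically $0$, so $I(4) = 0$. The closed form gives $0$, hence $C = 0$.

Setting $a = \frac{1}{3}$:
$$I = \log{\left(\frac{11390625}{4096} \right)}.$$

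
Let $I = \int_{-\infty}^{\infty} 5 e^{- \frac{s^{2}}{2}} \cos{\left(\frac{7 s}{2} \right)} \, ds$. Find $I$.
$\frac{5 \sqrt{2} \sqrt{\pi}}{e^{\frac{49}{8}}}$

Treat the cosine frequency as a parameter and define $I(b) = \int_{-\infty}^{\infty} 5 e^{- \frac{s^{2}}{2}} \cos{\left(b s \right)} \, ds$.

Differentiating under the integral sign,
$$I'(b) = \int_{-\infty}^{\infty} - 5 s e^{- \frac{s^{2}}{2}} \sin{\left(b s \right)} \, ds.$$

Integrate $\int_{-\infty}^{\infty} s \sin(b s)\, e^{- \frac{s^{2}}{2}}\, ds$ by parts with $u = \sin(b s)$ and $dv = s\, e^{- \frac{s^{2}}{2}}\, ds$, giving $v = - e^{- \frac{s^{2}}{2}}$. The boundary term vanishes and
$$\int_{-\infty}^{\infty} s \sin(b s)\, e^{- \frac{s^{2}}{2}}\, ds = b \int_{-\infty}^{\infty} \cos(b s)\, e^{- \frac{s^{2}}{2}}\, ds,$$
so $I'(b) = - b\, I(b)$.

This is a separable first-order ODE; solving with the initial condition $I(0) = \int_{-\infty}^{\infty} 5 e^{- \frac{s^{2}}{2}}\,ds = 5 \sqrt{2} \sqrt{\pi}$ gives
$$I(b) = 5 \sqrt{2} \sqrt{\pi} e^{- \frac{b^{2}}{2}}.$$

Setting $b = \frac{7}{2}$:
$$I = \frac{5 \sqrt{2} \sqrt{\pi}}{e^{\frac{49}{8}}}.$$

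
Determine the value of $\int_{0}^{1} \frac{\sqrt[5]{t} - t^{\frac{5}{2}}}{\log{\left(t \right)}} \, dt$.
$\log{\left(\frac{12}{35} \right)}$

Consider the one-parameter family: let $I(a) = \int_{0}^{1} \frac{- t^{\frac{5}{2}} + t^{a}}{\log{\left(t \right)}} \, dt$.

Since $\dfrac{\partial}{\partial a}\,t^{a} = t^{a} \ln t$, the $\ln t$ in the denominator cancels and
$$\frac{dI}{da} = \int_{0}^{1} t^{a} \, dt = \left[\frac{t^{a+1}}{a+1}\right]_0^1 = \frac{1}{a + 1}.$$

Integrating with respect to $a$ gives $I(a) = \log{\left(\frac{2 a}{7} + \frac{2}{7} \right)} + C$.

At $a = \frac{5}{2}$ the integrand is identically $0$, so $I(\frac{5}{2}) = 0$. The closed form gives $0$, hence $C = 0$.

Setting $a = \frac{1}{5}$:
$$I = \log{\left(\frac{12}{35} \right)}.$$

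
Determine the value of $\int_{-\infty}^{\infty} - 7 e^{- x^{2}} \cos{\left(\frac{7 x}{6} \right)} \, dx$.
$- \frac{7 \sqrt{\pi}}{e^{\frac{49}{144}}}$

Define $I(b) = \int_{-\infty}^{\infty} - 7 e^{- x^{2}} \cos{\left(b x \right)} \, dx$.

Differentiating under the integral sign,
$$I'(b) = \int_{-\infty}^{\infty} 7 x e^{- x^{2}} \sin{\left(b x \right)} \, dx.$$

Integrate $\int_{-\infty}^{\infty} x \sin(b x)\, e^{- x^{2}}\, dx$ by parts with $u = \sin(b x)$ and $dv = x\, e^{- x^{2}}\, dx$, giving $v = - \frac{e^{- x^{2}}}{2}$. The boundary term vanishes and
$$\int_{-\infty}^{\infty} x \sin(b x)\, e^{- x^{2}}\, dx = \frac{b}{2} \int_{-\infty}^{\infty} \cos(b x)\, e^{- x^{2}}\, dx,$$
so $I'(b) = - \frac{b}{2}\, I(b)$.

This is a separable first-order ODE; solving with the initial condition $I(0) = \int_{-\infty}^{\infty} - 7 e^{- x^{2}}\,dx = - 7 \sqrt{\pi}$ gives
$$I(b) = - 7 \sqrt{\pi} e^{- \frac{b^{2}}{4}}.$$

Setting $b = \frac{7}{6}$:
$$I = - \frac{7 \sqrt{\pi}}{e^{\frac{49}{144}}}.$$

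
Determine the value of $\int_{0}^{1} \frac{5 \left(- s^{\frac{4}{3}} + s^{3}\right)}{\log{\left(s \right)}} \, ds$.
$\log{\left(\frac{248832}{16807} \right)}$

Replace the exponent $3$ by a parameter $a$: let $I(a) = \int_{0}^{1} \frac{5 \left(- s^{\frac{4}{3}} + s^{a}\right)}{\log{\left(s \right)}} \, ds$.

Since $\dfrac{\partial}{\partial a}\,s^{a} = s^{a} \ln s$, the $\ln s$ in the denominator cancels and
$$\frac{dI}{da} = \int_{0}^{1} 5 s^{a} \, ds = 5 \left[\frac{s^{a+1}}{a+1}\right]_0^1 = \frac{5}{a + 1}.$$

Integrating with respect to $a$ gives $I(a) = \log{\left(\frac{243 \left(a + 1\right)^{5}}{16807} \right)} + C$.

At $a = \frac{4}{3}$ the integrand is identically $0$, so $I(\frac{4}{3}) = 0$. The closed form gives $0$, hence $C = 0$.

Setting $a = 3$:
$$I = \log{\left(\frac{248832}{16807} \right)}.$$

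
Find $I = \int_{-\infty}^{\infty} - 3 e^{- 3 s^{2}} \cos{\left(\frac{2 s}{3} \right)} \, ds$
$- \frac{\sqrt{3} \sqrt{\pi}}{e^{\frac{1}{27}}}$

Treat the cosine frequency as a parameter and define $I(b) = \int_{-\infty}^{\infty} - 3 e^{- 3 s^{2}} \cos{\left(b s \right)} \, ds$.

Differentiating under the integral sign,
$$I'(b) = \int_{-\infty}^{\infty} 3 s e^{- 3 s^{2}} \sin{\left(b s \right)} \, ds.$$

Integrate $\int_{-\infty}^{\infty} s \sin(b s)\, e^{- 3 s^{2}}\, ds$ by parts with $u = \sin(b s)$ and $dv = s\, e^{- 3 s^{2}}\, ds$, giving $v = - \frac{e^{- 3 s^{2}}}{6}$. The boundary term vanishes and
$$\int_{-\infty}^{\infty} s \sin(b s)\, e^{- 3 s^{2}}\, ds = \frac{b}{6} \int_{-\infty}^{\infty} \cos(b s)\, e^{- 3 s^{2}}\, ds,$$
so $I'(b) = - \frac{b}{6}\, I(b)$.

This is a separable first-order ODE; solving with the initial condition $I(0) = \int_{-\infty}^{\infty} - 3 e^{- 3 s^{2}}\,ds = - \sqrt{3} \sqrt{\pi}$ gives
$$I(b) = - \sqrt{3} \sqrt{\pi} e^{- \frac{b^{2}}{12}}.$$

Setting $b = \frac{2}{3}$:
$$I = - \frac{\sqrt{3} \sqrt{\pi}}{e^{\frac{1}{27}}}.$$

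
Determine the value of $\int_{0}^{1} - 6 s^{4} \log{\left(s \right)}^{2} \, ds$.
$- \frac{12}{125}$

Consider the simpler parametrised integral
$$J(a) = \int_{0}^{1} - 6 s^{a} \, ds = - \frac{6}{a + 1}.$$

Differentiating under the integral sign brings down a factor of $\ln s$:
$$\frac{dJ}{da} = \int_{0}^{1} - 6 s^{a} \log{\left(s \right)} \, ds = \frac{6}{\left(a + 1\right)^{2}}.$$

Repeating twice in total — each differentiation brings down another $\ln s$ — gives
$$\frac{d^{2}J}{da^{2}} = \int_{0}^{1} - 6 s^{a} \log{\left(s \right)}^{2} \, ds = - \frac{12}{\left(a + 1\right)^{3}},$$
and the integrand here is exactly the target integrand, so $I = - \frac{12}{\left(a + 1\right)^{3}}$.

Setting $a = 4$:
$$I = - \frac{12}{125}.$$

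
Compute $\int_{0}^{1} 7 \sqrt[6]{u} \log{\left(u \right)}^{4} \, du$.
$\frac{186624}{2401}$

Consider the simpler parametrised integral
$$J(a) = \int_{0}^{1} 7 u^{a} \, du = \frac{7}{a + 1}.$$

Differentiating under the integral sign brings down a factor of $\ln u$:
$$\frac{dJ}{da} = \int_{0}^{1} 7 u^{a} \log{\left(u \right)} \, du = - \frac{7}{\left(a + 1\right)^{2}}.$$

Repeating $4$ times in total — each differentiation brings down another $\ln u$ — gives
$$\frac{d^{4}J}{da^{4}} = \int_{0}^{1} 7 u^{a} \log{\left(u \right)}^{4} \, du = \frac{168}{\left(a + 1\right)^{5}},$$
and the integrand here is exactly the target integrand, so $I = \frac{168}{\left(a + 1\right)^{5}}$.

Setting $a = \frac{1}{6}$:
$$I = \frac{186624}{2401}.$$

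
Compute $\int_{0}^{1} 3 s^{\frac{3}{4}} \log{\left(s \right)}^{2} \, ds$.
$\frac{384}{343}$

Begin with the known integral
$$J(a) = \int_{0}^{1} 3 s^{a} \, ds = \frac{3}{a + 1}.$$

Differentiating under the integral sign brings down a factor of $\ln s$:
$$\frac{dJ}{da} = \int_{0}^{1} 3 s^{a} \log{\left(s \right)} \, ds = - \frac{3}{\left(a + 1\right)^{2}}.$$

Repeating twice in total — each differentiation brings down another $\ln s$ — gives
$$\frac{d^{2}J}{da^{2}} = \int_{0}^{1} 3 s^{a} \log{\left(s \right)}^{2} \, ds = \frac{6}{\left(a + 1\right)^{3}},$$
and the integrand here is exactly the target integrand, so $I = \frac{6}{\left(a + 1\right)^{3}}$.

Setting $a = \frac{3}{4}$:
$$I = \frac{384}{343}.$$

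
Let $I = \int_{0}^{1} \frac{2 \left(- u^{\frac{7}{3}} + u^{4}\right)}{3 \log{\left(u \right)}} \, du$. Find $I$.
$- \frac{2 \log{\left(2 \right)}}{3} + \frac{2 \log{\left(3 \right)}}{3}$

Consider the one-parameter family: let $I(a) = \int_{0}^{1} \frac{2 \left(- u^{\frac{7}{3}} + u^{a}\right)}{3 \log{\left(u \right)}} \, du$.

Since $\dfrac{\partial}{\partial a}\,u^{a} = u^{a} \ln u$, the $\ln u$ in the denominator cancels and
$$\frac{dI}{da} = \int_{0}^{1} \frac{2}{3} u^{a} \, du = \frac{2}{3} \left[\frac{u^{a+1}}{a+1}\right]_0^1 = \frac{2}{3 \left(a + 1\right)}.$$

Integrating with respect to $a$ gives $I(a) = \log{\left(\frac{\sqrt[3]{10} \cdot 3^{\frac{2}{3}} \left(a + 1\right)^{\frac{2}{3}}}{10} \right)} + C$.

At $a = \frac{7}{3}$ the integrand is identically $0$, so $I(\frac{7}{3}) = 0$. The closed form gives $0$, hence $C = 0$.

Setting $a = 4$:
$$I = - \frac{2 \log{\left(2 \right)}}{3} + \frac{2 \log{\left(3 \right)}}{3}.$$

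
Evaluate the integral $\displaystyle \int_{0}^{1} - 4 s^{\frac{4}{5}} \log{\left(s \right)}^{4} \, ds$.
$- \frac{100000}{19683}$

Start from the elementary integral
$$J(a) = \int_{0}^{1} - 4 s^{a} \, ds = - \frac{4}{a + 1}.$$

Differentiating under the integral sign brings down a factor of $\ln s$:
$$\frac{dJ}{da} = \int_{0}^{1} - 4 s^{a} \log{\left(s \right)} \, ds = \frac{4}{\left(a + 1\right)^{2}}.$$

Repeating $4$ times in total — each differentiation brings down another $\ln s$ — gives
$$\frac{d^{4}J}{da^{4}} = \int_{0}^{1} - 4 s^{a} \log{\left(s \right)}^{4} \, ds = - \frac{96}{\left(a + 1\right)^{5}},$$
and the integrand here is exactly the target integrand, so $I = - \frac{96}{\left(a + 1\right)^{5}}$.

Setting $a = \frac{4}{5}$:
$$I = - \frac{100000}{19683}.$$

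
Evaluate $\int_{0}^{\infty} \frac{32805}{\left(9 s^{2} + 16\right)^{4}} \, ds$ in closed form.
$\frac{54675 \pi}{524288}$

Begin with the known result
$$J(a) = \int_{0}^{\infty} \frac{5}{a^{2} + s^{2}} \, ds = \frac{5 \pi}{2 a}.$$

Differentiating under the integral sign with respect to $a$,
$$\frac{dJ}{da} = \int_{0}^{\infty} - \frac{10 a}{\left(a^{2} + s^{2}\right)^{2}} \, ds = - \frac{5 \pi}{2 a^{2}},$$
so $\int_{0}^{\infty} \frac{5}{\left(a^{2} + s^{2}\right)^{2}} \, ds = \frac{5 \pi}{4 a^{3}}$.

Repeating — each differentiation of $1/(s^2+a^2)^j$ produces $-2ja/(s^2+a^2)^{j+1}$ — and dividing through by $-2ja$ at each step yields, after $3$ differentiations in total,
$$\int_{0}^{\infty} \frac{5}{\left(a^{2} + s^{2}\right)^{4}} \, ds = \frac{25 \pi}{32 a^{7}}.$$

Setting $a = \frac{4}{3}$:
$$I = \frac{54675 \pi}{524288}.$$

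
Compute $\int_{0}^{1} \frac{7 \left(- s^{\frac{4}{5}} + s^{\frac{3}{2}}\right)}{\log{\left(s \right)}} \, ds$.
$\log{\left(\frac{6103515625}{612220032} \right)}$

Introduce a parameter $a$ in the exponent: let $I(a) = \int_{0}^{1} \frac{7 \left(- s^{\frac{4}{5}} + s^{a}\right)}{\log{\left(s \right)}} \, ds$.

Since $\dfrac{\partial}{\partial a}\,s^{a} = s^{a} \ln s$, the $\ln s$ in the denominator cancels and
$$\frac{dI}{da} = \int_{0}^{1} 7 s^{a} \, ds = 7 \left[\frac{s^{a+1}}{a+1}\right]_0^1 = \frac{7}{a + 1}.$$

Integrating with respect to $a$ gives $I(a) = \log{\left(\frac{78125 \left(a + 1\right)^{7}}{4782969} \right)} + C$.

At $a = \frac{4}{5}$ the integrand is identically $0$, so $I(\frac{4}{5}) = 0$. The closed form gives $0$, hence $C = 0$.

Setting $a = \frac{3}{2}$:
$$I = \log{\left(\frac{6103515625}{612220032} \right)}.$$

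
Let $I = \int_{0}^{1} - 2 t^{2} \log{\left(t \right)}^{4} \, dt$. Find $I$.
$- \frac{16}{81}$

Begin with the known integral
$$J(a) = \int_{0}^{1} - 2 t^{a} \, dt = - \frac{2}{a + 1}.$$

Differentiating under the integral sign brings down a factor of $\ln t$:
$$\frac{dJ}{da} = \int_{0}^{1} - 2 t^{a} \log{\left(t \right)} \, dt = \frac{2}{\left(a + 1\right)^{2}}.$$

Repeating $4$ times in total — each differentiation brings down another $\ln t$ — gives
$$\frac{d^{4}J}{da^{4}} = \int_{0}^{1} - 2 t^{a} \log{\left(t \right)}^{4} \, dt = - \frac{48}{\left(a + 1\right)^{5}},$$
and the integrand here is exactly the target integrand, so $I = - \frac{48}{\left(a + 1\right)^{5}}$.

Setting $a = 2$:
$$I = - \frac{16}{81}.$$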